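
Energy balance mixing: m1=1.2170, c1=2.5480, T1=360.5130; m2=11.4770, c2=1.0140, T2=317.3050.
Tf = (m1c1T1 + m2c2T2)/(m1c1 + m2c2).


num = 4810.6139
den = 14.7386
Tf = 326.3957 K

326.3957 K


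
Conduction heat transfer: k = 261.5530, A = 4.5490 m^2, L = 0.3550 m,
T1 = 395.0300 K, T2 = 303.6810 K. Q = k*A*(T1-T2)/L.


dT = 91.3490 K
Q = 261.5530 * 4.5490 * 91.3490 / 0.3550 = 306161.8595 W

306161.8595 W


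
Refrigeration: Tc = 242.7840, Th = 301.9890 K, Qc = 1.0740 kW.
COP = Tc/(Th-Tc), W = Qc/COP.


COP = 242.7840 / 59.2050 = 4.1007
W = 1.0740 / 4.1007 = 0.2619 kW

COP = 4.1007, W = 0.2619 kW


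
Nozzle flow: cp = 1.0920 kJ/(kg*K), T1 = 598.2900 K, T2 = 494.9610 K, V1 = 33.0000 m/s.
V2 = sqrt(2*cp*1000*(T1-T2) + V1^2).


dT = 103.3290 K
2*cp*1000*dT = 225670.5360
V1^2 = 1089.0000
V2 = sqrt(226759.5360) = 476.1928 m/s

476.1928 m/s


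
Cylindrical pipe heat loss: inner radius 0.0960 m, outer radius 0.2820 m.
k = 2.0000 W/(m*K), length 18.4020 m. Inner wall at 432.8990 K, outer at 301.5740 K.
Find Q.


dT = 131.3250 K
ln(ro/ri) = 1.0776
Q = 2*pi*2.0000*18.4020*131.3250 / 1.0776 = 28182.6151 W

28182.6151 W


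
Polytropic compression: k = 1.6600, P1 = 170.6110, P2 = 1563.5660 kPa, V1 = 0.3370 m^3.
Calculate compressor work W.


(k-1)/k = 0.3976
(P2/P1)^exp = 2.4128
W = 2.5152 * 170.6110 * 0.3370 * (2.4128 - 1) = 204.3095 kJ

204.3095 kJ


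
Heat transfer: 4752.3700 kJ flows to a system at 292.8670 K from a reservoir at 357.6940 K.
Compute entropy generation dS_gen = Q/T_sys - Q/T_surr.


dS_sys = 4752.3700/292.8670 = 16.2271 kJ/K
dS_surr = -4752.3700/357.6940 = -13.2861 kJ/K
dS_gen = 16.2271 - 13.2861 = 2.9409 kJ/K (irreversible)

dS_gen = 2.9409 kJ/K, irreversible


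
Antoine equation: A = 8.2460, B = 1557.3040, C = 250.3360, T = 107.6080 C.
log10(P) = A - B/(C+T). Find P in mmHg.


C+T = 357.9440
B/(C+T) = 4.3507
log10(P) = 8.2460 - 4.3507 = 3.8953
P = 10^3.8953 = 7857.9321 mmHg

7857.9321 mmHg


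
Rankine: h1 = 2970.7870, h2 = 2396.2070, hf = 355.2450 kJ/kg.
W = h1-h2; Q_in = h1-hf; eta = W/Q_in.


W = 574.5800 kJ/kg
Q_in = 2615.5420 kJ/kg
eta = 0.2197 = 21.9679%

eta = 21.9679%


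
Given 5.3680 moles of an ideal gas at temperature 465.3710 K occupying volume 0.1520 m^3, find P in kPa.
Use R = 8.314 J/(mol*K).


P = nRT/V = 5.3680 * 8.314 * 465.3710 / 0.1520
= 20769.2992 / 0.1520 = 136640.1266 Pa = 136.6401 kPa

136.6401 kPa


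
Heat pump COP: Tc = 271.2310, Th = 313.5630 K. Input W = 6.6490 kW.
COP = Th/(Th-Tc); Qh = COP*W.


COP = 313.5630 / 42.3320 = 7.4072
Qh = 7.4072 * 6.6490 = 49.2507 kW

COP = 7.4072, Qh = 49.2507 kW


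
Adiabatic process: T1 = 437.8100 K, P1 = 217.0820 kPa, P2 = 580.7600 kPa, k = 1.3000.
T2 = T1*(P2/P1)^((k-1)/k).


(k-1)/k = 0.2308
(P2/P1)^exp = 1.2549
T2 = 437.8100 * 1.2549 = 549.4272 K

549.4272 K


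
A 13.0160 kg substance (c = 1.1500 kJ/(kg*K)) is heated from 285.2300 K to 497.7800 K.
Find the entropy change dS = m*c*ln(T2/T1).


T2/T1 = 1.7452
ln(T2/T1) = 0.5569
dS = 13.0160 * 1.1500 * 0.5569 = 8.3353 kJ/K

8.3353 kJ/K


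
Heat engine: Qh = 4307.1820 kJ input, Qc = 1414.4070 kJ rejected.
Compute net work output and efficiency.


W = 4307.1820 - 1414.4070 = 2892.7750 kJ
eta = 2892.7750 / 4307.1820 = 0.6716 = 67.1617%

W = 2892.7750 kJ, eta = 67.1617%


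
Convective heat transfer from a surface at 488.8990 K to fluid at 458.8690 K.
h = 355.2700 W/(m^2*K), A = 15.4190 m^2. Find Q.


dT = 30.0300 K
Q = 355.2700 * 15.4190 * 30.0300 = 164501.5811 W

164501.5811 W


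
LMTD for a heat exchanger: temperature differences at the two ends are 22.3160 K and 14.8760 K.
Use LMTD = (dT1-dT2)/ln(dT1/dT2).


dT1/dT2 = 1.5001
ln(dT1/dT2) = 0.4056
LMTD = 7.4400 / 0.4056 = 18.3452 K

18.3452 K


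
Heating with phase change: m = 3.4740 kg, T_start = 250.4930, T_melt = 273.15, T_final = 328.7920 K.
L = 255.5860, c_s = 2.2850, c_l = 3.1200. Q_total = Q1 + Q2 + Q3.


Q1 (sensible, solid) = 3.4740 * 2.2850 * 22.6570 = 179.8533 kJ
Q2 (latent) = 3.4740 * 255.5860 = 887.9058 kJ
Q3 (sensible, liquid) = 3.4740 * 3.1200 * 55.6420 = 603.0970 kJ
Q_total = 1670.8560 kJ

1670.8560 kJ


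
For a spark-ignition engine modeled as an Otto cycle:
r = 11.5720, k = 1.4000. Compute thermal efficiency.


r^(k-1) = 2.6630
eta = 1 - 1/2.6630 = 0.6245 = 62.4477%

62.4477%


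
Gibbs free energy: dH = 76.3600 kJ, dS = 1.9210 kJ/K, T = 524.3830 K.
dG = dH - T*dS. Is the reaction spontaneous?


T*dS = 524.3830 * 1.9210 = 1007.3397 kJ
dG = 76.3600 - 1007.3397 = -930.9797 kJ (spontaneous)

dG = -930.9797 kJ, spontaneous


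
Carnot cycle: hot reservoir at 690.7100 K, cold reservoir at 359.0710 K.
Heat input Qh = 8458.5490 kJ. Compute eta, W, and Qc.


eta = 1 - 359.0710/690.7100 = 0.4801
W = 0.4801 * 8458.5490 = 4061.3061 kJ
Qc = 8458.5490 - 4061.3061 = 4397.2429 kJ

eta = 48.0142%, W = 4061.3061 kJ, Qc = 4397.2429 kJ


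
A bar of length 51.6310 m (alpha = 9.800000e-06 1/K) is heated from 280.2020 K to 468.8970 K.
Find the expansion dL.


dT = 188.6950 K
dL = 9.800000e-06 * 51.6310 * 188.6950 = 0.095477 m
L_final = 51.726477 m

dL = 0.095477 m


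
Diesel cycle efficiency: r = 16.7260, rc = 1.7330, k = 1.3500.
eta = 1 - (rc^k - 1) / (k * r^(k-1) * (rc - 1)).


r^(k-1) = 2.6803
rc^k = 2.1008
eta = 0.5850 = 58.4978%

58.4978%


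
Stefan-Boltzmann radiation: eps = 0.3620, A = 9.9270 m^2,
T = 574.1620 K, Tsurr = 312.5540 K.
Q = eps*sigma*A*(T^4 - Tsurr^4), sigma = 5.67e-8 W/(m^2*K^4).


T^4 = 1.0868e+11
Tsurr^4 = 9.5433e+09
Q = 0.3620 * 5.67e-8 * 9.9270 * 9.9134e+10 = 20199.0509 W

20199.0509 W


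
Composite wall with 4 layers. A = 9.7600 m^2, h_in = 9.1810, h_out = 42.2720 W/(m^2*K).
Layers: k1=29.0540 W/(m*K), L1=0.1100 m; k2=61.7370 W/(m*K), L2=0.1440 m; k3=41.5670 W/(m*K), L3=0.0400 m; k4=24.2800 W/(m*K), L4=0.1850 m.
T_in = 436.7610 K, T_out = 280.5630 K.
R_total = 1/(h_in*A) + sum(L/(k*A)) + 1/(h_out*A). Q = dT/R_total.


R_conv_in = 1/(9.1810*9.7600) = 0.0112
R_1 = 0.1100/(29.0540*9.7600) = 0.0004
R_2 = 0.1440/(61.7370*9.7600) = 0.0002
R_3 = 0.0400/(41.5670*9.7600) = 9.8596e-05
R_4 = 0.1850/(24.2800*9.7600) = 0.0008
R_conv_out = 1/(42.2720*9.7600) = 0.0024
R_total = 0.0151 K/W
Q = 156.1980 / 0.0151 = 10351.1786 W

R_total = 0.0151 K/W, Q = 10351.1786 W


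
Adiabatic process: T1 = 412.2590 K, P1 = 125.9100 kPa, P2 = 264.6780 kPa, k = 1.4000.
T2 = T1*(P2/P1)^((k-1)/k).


(k-1)/k = 0.2857
(P2/P1)^exp = 1.2365
T2 = 412.2590 * 1.2365 = 509.7509 K

509.7509 K


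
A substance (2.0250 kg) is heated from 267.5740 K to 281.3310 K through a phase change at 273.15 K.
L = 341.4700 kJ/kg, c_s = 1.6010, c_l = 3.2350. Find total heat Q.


Q1 (sensible, solid) = 2.0250 * 1.6010 * 5.5760 = 18.0775 kJ
Q2 (latent) = 2.0250 * 341.4700 = 691.4768 kJ
Q3 (sensible, liquid) = 2.0250 * 3.2350 * 8.1810 = 53.5927 kJ
Q_total = 763.1470 kJ

763.1470 kJ


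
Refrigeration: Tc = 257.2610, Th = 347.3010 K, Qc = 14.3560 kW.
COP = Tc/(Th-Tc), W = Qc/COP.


COP = 257.2610 / 90.0400 = 2.8572
W = 14.3560 / 2.8572 = 5.0245 kW

COP = 2.8572, W = 5.0245 kW


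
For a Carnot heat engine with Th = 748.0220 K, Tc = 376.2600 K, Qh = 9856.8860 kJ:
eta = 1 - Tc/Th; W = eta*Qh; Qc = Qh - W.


eta = 1 - 376.2600/748.0220 = 0.4970
W = 0.4970 * 9856.8860 = 4898.8073 kJ
Qc = 9856.8860 - 4898.8073 = 4958.0787 kJ

eta = 49.6993%, W = 4898.8073 kJ, Qc = 4958.0787 kJ


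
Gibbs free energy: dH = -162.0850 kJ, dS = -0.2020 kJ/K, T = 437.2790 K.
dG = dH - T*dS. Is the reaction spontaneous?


T*dS = 437.2790 * -0.2020 = -88.3304 kJ
dG = -162.0850 + 88.3304 = -73.7546 kJ (spontaneous)

dG = -73.7546 kJ, spontaneous


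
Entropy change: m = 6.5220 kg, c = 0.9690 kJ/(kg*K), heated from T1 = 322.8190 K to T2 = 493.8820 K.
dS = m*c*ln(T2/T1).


T2/T1 = 1.5299
ln(T2/T1) = 0.4252
dS = 6.5220 * 0.9690 * 0.4252 = 2.6872 kJ/K

2.6872 kJ/K


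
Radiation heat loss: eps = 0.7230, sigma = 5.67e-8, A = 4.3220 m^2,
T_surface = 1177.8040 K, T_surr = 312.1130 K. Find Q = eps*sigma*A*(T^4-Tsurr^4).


T^4 = 1.9244e+12
Tsurr^4 = 9.4896e+09
Q = 0.7230 * 5.67e-8 * 4.3220 * 1.9149e+12 = 339274.5743 W

339274.5743 W


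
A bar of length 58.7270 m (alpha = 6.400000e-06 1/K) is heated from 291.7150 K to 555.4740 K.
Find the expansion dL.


dT = 263.7590 K
dL = 6.400000e-06 * 58.7270 * 263.7590 = 0.099135 m
L_final = 58.826135 m

dL = 0.099135 m


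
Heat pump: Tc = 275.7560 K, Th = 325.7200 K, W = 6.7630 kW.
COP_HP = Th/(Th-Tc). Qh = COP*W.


COP = 325.7200 / 49.9640 = 6.5191
Qh = 6.5191 * 6.7630 = 44.0886 kW

COP = 6.5191, Qh = 44.0886 kW


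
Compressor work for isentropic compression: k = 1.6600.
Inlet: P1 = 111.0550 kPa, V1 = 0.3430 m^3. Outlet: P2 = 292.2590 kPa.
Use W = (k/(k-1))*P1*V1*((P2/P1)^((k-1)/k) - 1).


(k-1)/k = 0.3976
(P2/P1)^exp = 1.4692
W = 2.5152 * 111.0550 * 0.3430 * (1.4692 - 1) = 44.9520 kJ

44.9520 kJ


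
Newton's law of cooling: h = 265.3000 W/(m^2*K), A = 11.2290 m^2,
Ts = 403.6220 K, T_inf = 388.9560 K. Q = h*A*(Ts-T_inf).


dT = 14.6660 K
Q = 265.3000 * 11.2290 * 14.6660 = 43690.8016 W

43690.8016 W


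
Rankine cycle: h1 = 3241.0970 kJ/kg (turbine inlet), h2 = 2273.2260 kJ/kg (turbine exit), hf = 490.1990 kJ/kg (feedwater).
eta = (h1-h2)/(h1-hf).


W = 967.8710 kJ/kg
Q_in = 2750.8980 kJ/kg
eta = 0.3518 = 35.1838%

eta = 35.1838%


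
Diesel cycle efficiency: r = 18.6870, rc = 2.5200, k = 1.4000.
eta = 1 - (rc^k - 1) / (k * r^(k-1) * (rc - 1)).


r^(k-1) = 3.2256
rc^k = 3.6472
eta = 0.6143 = 61.4343%

61.4343%


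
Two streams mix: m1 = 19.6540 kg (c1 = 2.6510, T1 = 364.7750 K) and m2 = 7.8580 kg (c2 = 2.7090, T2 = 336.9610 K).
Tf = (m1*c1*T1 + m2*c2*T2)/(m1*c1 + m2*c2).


num = 26178.7794
den = 73.3901
Tf = 356.7073 K

356.7073 K


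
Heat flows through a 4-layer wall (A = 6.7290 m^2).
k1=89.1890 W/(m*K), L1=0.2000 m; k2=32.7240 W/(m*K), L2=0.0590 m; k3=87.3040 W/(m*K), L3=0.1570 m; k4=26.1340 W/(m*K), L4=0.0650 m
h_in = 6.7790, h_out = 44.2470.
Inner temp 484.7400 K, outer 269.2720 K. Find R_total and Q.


R_conv_in = 1/(6.7790*6.7290) = 0.0219
R_1 = 0.2000/(89.1890*6.7290) = 0.0003
R_2 = 0.0590/(32.7240*6.7290) = 0.0003
R_3 = 0.1570/(87.3040*6.7290) = 0.0003
R_4 = 0.0650/(26.1340*6.7290) = 0.0004
R_conv_out = 1/(44.2470*6.7290) = 0.0034
R_total = 0.0265 K/W
Q = 215.4680 / 0.0265 = 8125.0735 W

R_total = 0.0265 K/W, Q = 8125.0735 W


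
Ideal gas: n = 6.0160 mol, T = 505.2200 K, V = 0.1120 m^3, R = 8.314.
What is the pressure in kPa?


P = nRT/V = 6.0160 * 8.314 * 505.2200 / 0.1120
= 25269.6009 / 0.1120 = 225621.4363 Pa = 225.6214 kPa

225.6214 kPa


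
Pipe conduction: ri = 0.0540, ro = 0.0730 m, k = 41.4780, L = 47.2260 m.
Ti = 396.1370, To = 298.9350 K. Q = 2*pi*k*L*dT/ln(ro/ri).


dT = 97.2020 K
ln(ro/ri) = 0.3015
Q = 2*pi*41.4780*47.2260*97.2020 / 0.3015 = 3968278.7107 W

3968278.7107 W


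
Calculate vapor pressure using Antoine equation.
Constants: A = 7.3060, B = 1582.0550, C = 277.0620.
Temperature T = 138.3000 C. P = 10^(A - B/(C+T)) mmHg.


C+T = 415.3620
B/(C+T) = 3.8089
log10(P) = 7.3060 - 3.8089 = 3.4971
P = 10^3.4971 = 3141.5336 mmHg

3141.5336 mmHg


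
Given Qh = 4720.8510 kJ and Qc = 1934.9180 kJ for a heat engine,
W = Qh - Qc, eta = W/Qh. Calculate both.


W = 4720.8510 - 1934.9180 = 2785.9330 kJ
eta = 2785.9330 / 4720.8510 = 0.5901 = 59.0134%

W = 2785.9330 kJ, eta = 59.0134%


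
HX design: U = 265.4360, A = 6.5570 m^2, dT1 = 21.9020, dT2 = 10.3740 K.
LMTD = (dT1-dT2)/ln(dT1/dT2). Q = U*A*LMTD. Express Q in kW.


LMTD = 15.4267 K
Q = 265.4360 * 6.5570 * 15.4267 = 26849.6333 W = 26.8496 kW

26.8496 kW


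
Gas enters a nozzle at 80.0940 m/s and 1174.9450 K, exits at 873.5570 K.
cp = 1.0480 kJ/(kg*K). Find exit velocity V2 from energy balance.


dT = 301.3880 K
2*cp*1000*dT = 631709.2480
V1^2 = 6415.0488
V2 = sqrt(638124.2968) = 798.8268 m/s

798.8268 m/s


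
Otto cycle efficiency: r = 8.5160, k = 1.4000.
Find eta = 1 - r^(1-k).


r^(k-1) = 2.3556
eta = 1 - 1/2.3556 = 0.5755 = 57.5473%

57.5473%


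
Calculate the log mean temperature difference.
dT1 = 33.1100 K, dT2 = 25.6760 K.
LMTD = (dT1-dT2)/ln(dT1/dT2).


dT1/dT2 = 1.2895
ln(dT1/dT2) = 0.2543
LMTD = 7.4340 / 0.2543 = 29.2356 K

29.2356 K


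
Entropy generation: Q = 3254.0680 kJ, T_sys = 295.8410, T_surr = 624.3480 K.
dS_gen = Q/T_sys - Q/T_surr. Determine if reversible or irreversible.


dS_sys = 3254.0680/295.8410 = 10.9994 kJ/K
dS_surr = -3254.0680/624.3480 = -5.2119 kJ/K
dS_gen = 10.9994 - 5.2119 = 5.7874 kJ/K (irreversible)

dS_gen = 5.7874 kJ/K, irreversible


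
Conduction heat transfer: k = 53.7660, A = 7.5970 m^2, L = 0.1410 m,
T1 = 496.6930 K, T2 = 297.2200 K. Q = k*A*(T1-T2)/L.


dT = 199.4730 K
Q = 53.7660 * 7.5970 * 199.4730 / 0.1410 = 577849.6583 W

577849.6583 W


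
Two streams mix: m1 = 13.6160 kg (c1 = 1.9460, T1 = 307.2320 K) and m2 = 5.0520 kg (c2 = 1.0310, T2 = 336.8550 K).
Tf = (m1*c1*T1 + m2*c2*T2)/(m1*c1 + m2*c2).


num = 9895.1922
den = 31.7053
Tf = 312.0985 K

312.0985 K


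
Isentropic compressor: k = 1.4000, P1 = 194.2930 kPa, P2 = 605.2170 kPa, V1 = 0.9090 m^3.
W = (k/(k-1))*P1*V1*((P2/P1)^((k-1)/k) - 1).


(k-1)/k = 0.2857
(P2/P1)^exp = 1.3835
W = 3.5000 * 194.2930 * 0.9090 * (1.3835 - 1) = 237.0730 kJ

237.0730 kJ


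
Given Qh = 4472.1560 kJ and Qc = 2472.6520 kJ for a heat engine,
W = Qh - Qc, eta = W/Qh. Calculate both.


W = 4472.1560 - 2472.6520 = 1999.5040 kJ
eta = 1999.5040 / 4472.1560 = 0.4471 = 44.7101%

W = 1999.5040 kJ, eta = 44.7101%


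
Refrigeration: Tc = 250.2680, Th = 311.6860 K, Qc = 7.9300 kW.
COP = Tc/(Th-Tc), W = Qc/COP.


COP = 250.2680 / 61.4180 = 4.0748
W = 7.9300 / 4.0748 = 1.9461 kW

COP = 4.0748, W = 1.9461 kW


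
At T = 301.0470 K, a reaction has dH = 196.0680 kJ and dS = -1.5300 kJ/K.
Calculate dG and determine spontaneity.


T*dS = 301.0470 * -1.5300 = -460.6019 kJ
dG = 196.0680 + 460.6019 = 656.6699 kJ (non-spontaneous)

dG = 656.6699 kJ, non-spontaneous


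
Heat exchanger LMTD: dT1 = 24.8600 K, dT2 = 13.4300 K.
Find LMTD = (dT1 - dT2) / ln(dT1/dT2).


dT1/dT2 = 1.8511
ln(dT1/dT2) = 0.6158
LMTD = 11.4300 / 0.6158 = 18.5622 K

18.5622 K


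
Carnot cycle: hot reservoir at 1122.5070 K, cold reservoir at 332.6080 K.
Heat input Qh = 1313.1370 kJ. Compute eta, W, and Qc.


eta = 1 - 332.6080/1122.5070 = 0.7037
W = 0.7037 * 1313.1370 = 924.0438 kJ
Qc = 1313.1370 - 924.0438 = 389.0932 kJ

eta = 70.3692%, W = 924.0438 kJ, Qc = 389.0932 kJ


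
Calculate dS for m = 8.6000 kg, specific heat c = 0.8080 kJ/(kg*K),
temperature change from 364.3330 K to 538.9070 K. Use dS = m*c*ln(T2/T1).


T2/T1 = 1.4792
ln(T2/T1) = 0.3915
dS = 8.6000 * 0.8080 * 0.3915 = 2.7203 kJ/K

2.7203 kJ/K


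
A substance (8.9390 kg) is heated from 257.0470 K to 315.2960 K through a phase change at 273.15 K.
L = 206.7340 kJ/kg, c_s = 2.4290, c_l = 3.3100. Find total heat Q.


Q1 (sensible, solid) = 8.9390 * 2.4290 * 16.1030 = 349.6417 kJ
Q2 (latent) = 8.9390 * 206.7340 = 1847.9952 kJ
Q3 (sensible, liquid) = 8.9390 * 3.3100 * 42.1460 = 1247.0196 kJ
Q_total = 3444.6566 kJ

3444.6566 kJ


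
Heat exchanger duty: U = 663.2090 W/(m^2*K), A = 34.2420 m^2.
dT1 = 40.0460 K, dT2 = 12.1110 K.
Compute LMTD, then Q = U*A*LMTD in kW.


LMTD = 23.3587 K
Q = 663.2090 * 34.2420 * 23.3587 = 530466.5690 W = 530.4666 kW

530.4666 kW


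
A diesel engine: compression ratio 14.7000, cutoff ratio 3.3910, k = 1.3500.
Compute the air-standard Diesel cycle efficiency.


r^(k-1) = 2.5619
rc^k = 5.1993
eta = 0.4922 = 49.2192%

49.2192%


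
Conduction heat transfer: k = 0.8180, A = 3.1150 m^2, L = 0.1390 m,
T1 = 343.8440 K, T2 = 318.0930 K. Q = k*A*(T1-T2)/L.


dT = 25.7510 K
Q = 0.8180 * 3.1150 * 25.7510 / 0.1390 = 472.0529 W

472.0529 W


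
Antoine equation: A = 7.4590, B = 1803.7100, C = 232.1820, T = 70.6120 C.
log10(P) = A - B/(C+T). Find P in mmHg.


C+T = 302.7940
B/(C+T) = 5.9569
log10(P) = 7.4590 - 5.9569 = 1.5021
P = 10^1.5021 = 31.7769 mmHg

31.7769 mmHg


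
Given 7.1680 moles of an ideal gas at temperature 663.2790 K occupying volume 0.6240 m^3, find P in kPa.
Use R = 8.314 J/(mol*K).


P = nRT/V = 7.1680 * 8.314 * 663.2790 / 0.6240
= 39527.9475 / 0.6240 = 63346.0697 Pa = 63.3461 kPa

63.3461 kPa


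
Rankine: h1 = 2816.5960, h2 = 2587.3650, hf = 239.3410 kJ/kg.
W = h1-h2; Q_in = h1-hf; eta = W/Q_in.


W = 229.2310 kJ/kg
Q_in = 2577.2550 kJ/kg
eta = 0.0889 = 8.8944%

eta = 8.8944%


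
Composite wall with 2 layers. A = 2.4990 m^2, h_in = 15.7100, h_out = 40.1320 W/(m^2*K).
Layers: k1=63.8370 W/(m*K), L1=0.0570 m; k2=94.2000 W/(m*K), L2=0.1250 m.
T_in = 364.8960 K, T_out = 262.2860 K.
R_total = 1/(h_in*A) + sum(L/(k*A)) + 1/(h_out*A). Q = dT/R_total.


R_conv_in = 1/(15.7100*2.4990) = 0.0255
R_1 = 0.0570/(63.8370*2.4990) = 0.0004
R_2 = 0.1250/(94.2000*2.4990) = 0.0005
R_conv_out = 1/(40.1320*2.4990) = 0.0100
R_total = 0.0363 K/W
Q = 102.6100 / 0.0363 = 2824.3039 W

R_total = 0.0363 K/W, Q = 2824.3039 W


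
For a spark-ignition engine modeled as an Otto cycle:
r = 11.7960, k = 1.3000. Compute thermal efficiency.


r^(k-1) = 2.0966
eta = 1 - 1/2.0966 = 0.5230 = 52.3043%

52.3043%


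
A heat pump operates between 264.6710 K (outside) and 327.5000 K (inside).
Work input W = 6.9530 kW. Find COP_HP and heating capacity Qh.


COP = 327.5000 / 62.8290 = 5.2126
Qh = 5.2126 * 6.9530 = 36.2429 kW

COP = 5.2126, Qh = 36.2429 kW


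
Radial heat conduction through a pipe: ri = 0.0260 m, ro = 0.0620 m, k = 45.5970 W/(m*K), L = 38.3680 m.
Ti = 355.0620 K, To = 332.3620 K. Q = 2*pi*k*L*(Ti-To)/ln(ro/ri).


dT = 22.7000 K
ln(ro/ri) = 0.8690
Q = 2*pi*45.5970*38.3680*22.7000 / 0.8690 = 287125.9639 W

287125.9639 W


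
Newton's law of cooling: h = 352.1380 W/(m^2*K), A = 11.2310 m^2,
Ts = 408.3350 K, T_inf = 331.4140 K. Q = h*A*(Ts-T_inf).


dT = 76.9210 K
Q = 352.1380 * 11.2310 * 76.9210 = 304211.9305 W

304211.9305 W


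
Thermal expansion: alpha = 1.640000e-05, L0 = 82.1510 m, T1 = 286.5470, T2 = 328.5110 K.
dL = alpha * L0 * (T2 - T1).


dT = 41.9640 K
dL = 1.640000e-05 * 82.1510 * 41.9640 = 0.056537 m
L_final = 82.207537 m

dL = 0.056537 m


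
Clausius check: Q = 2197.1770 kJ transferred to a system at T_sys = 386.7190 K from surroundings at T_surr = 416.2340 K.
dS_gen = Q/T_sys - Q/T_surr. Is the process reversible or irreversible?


dS_sys = 2197.1770/386.7190 = 5.6816 kJ/K
dS_surr = -2197.1770/416.2340 = -5.2787 kJ/K
dS_gen = 5.6816 - 5.2787 = 0.4029 kJ/K (irreversible)

dS_gen = 0.4029 kJ/K, irreversible


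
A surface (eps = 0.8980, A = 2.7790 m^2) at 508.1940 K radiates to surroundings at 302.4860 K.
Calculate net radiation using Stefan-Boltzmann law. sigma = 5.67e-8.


T^4 = 6.6699e+10
Tsurr^4 = 8.3718e+09
Q = 0.8980 * 5.67e-8 * 2.7790 * 5.8327e+10 = 8253.1053 W

8253.1053 W


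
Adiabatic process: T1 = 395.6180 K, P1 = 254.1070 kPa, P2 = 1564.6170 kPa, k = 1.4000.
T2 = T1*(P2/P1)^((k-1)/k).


(k-1)/k = 0.2857
(P2/P1)^exp = 1.6809
T2 = 395.6180 * 1.6809 = 664.9920 K

664.9920 K


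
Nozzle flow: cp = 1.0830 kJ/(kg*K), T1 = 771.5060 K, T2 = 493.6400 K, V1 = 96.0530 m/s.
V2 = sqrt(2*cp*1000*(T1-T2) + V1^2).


dT = 277.8660 K
2*cp*1000*dT = 601857.7560
V1^2 = 9226.1788
V2 = sqrt(611083.9348) = 781.7186 m/s

781.7186 m/s


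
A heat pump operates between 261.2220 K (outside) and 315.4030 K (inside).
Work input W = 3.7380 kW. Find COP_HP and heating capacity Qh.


COP = 315.4030 / 54.1810 = 5.8213
Qh = 5.8213 * 3.7380 = 21.7600 kW

COP = 5.8213, Qh = 21.7600 kW


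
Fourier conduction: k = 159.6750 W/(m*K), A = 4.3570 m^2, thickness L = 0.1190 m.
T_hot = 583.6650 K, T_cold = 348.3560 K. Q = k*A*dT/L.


dT = 235.3090 K
Q = 159.6750 * 4.3570 * 235.3090 / 0.1190 = 1375675.6862 W

1375675.6862 W


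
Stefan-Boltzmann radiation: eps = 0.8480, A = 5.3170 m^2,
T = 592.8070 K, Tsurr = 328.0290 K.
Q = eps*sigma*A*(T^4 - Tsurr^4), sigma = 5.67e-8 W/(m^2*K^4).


T^4 = 1.2350e+11
Tsurr^4 = 1.1578e+10
Q = 0.8480 * 5.67e-8 * 5.3170 * 1.1192e+11 = 28611.7460 W

28611.7460 W


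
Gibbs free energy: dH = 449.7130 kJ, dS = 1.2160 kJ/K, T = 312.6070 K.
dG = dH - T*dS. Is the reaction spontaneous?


T*dS = 312.6070 * 1.2160 = 380.1301 kJ
dG = 449.7130 - 380.1301 = 69.5829 kJ (non-spontaneous)

dG = 69.5829 kJ, non-spontaneous


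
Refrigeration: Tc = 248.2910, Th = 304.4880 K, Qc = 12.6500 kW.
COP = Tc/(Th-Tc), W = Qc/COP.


COP = 248.2910 / 56.1970 = 4.4182
W = 12.6500 / 4.4182 = 2.8631 kW

COP = 4.4182, W = 2.8631 kW


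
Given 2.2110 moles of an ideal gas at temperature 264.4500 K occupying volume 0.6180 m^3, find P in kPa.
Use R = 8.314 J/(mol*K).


P = nRT/V = 2.2110 * 8.314 * 264.4500 / 0.6180
= 4861.1871 / 0.6180 = 7865.9985 Pa = 7.8660 kPa

7.8660 kPa


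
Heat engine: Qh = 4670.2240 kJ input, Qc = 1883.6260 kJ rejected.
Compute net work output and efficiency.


W = 4670.2240 - 1883.6260 = 2786.5980 kJ
eta = 2786.5980 / 4670.2240 = 0.5967 = 59.6673%

W = 2786.5980 kJ, eta = 59.6673%


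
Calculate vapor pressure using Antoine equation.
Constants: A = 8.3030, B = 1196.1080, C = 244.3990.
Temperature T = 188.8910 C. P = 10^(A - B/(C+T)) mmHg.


C+T = 433.2900
B/(C+T) = 2.7605
log10(P) = 8.3030 - 2.7605 = 5.5425
P = 10^5.5425 = 348718.2822 mmHg

348718.2822 mmHg


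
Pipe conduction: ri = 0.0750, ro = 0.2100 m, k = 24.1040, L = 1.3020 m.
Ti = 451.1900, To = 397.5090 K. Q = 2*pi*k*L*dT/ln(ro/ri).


dT = 53.6810 K
ln(ro/ri) = 1.0296
Q = 2*pi*24.1040*1.3020*53.6810 / 1.0296 = 10280.7274 W

10280.7274 W


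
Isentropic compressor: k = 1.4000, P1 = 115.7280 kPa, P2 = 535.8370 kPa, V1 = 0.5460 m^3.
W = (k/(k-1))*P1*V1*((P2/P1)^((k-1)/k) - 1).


(k-1)/k = 0.2857
(P2/P1)^exp = 1.5494
W = 3.5000 * 115.7280 * 0.5460 * (1.5494 - 1) = 121.5081 kJ

121.5081 kJ


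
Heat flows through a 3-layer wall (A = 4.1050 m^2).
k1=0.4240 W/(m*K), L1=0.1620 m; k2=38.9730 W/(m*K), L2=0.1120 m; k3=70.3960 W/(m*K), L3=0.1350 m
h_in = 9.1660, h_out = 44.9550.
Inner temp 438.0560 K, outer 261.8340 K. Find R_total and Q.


R_conv_in = 1/(9.1660*4.1050) = 0.0266
R_1 = 0.1620/(0.4240*4.1050) = 0.0931
R_2 = 0.1120/(38.9730*4.1050) = 0.0007
R_3 = 0.1350/(70.3960*4.1050) = 0.0005
R_conv_out = 1/(44.9550*4.1050) = 0.0054
R_total = 0.1262 K/W
Q = 176.2220 / 0.1262 = 1395.9416 W

R_total = 0.1262 K/W, Q = 1395.9416 W


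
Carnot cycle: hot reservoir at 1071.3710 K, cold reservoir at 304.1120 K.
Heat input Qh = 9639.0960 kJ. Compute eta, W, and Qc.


eta = 1 - 304.1120/1071.3710 = 0.7161
W = 0.7161 * 9639.0960 = 6903.0085 kJ
Qc = 9639.0960 - 6903.0085 = 2736.0875 kJ

eta = 71.6147%, W = 6903.0085 kJ, Qc = 2736.0875 kJ


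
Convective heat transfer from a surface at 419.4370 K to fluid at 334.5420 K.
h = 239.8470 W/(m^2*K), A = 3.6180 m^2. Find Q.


dT = 84.8950 K
Q = 239.8470 * 3.6180 * 84.8950 = 73669.0324 W

73669.0324 W


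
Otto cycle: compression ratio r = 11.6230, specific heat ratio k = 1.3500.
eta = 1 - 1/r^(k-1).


r^(k-1) = 2.3597
eta = 1 - 1/2.3597 = 0.5762 = 57.6222%

57.6222%


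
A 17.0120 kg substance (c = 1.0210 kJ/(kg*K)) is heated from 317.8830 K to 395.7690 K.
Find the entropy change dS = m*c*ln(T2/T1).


T2/T1 = 1.2450
ln(T2/T1) = 0.2191
dS = 17.0120 * 1.0210 * 0.2191 = 3.8064 kJ/K

3.8064 kJ/K


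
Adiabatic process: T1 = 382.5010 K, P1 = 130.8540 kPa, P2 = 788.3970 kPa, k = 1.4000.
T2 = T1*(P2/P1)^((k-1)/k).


(k-1)/k = 0.2857
(P2/P1)^exp = 1.6705
T2 = 382.5010 * 1.6705 = 638.9659 K

638.9659 K


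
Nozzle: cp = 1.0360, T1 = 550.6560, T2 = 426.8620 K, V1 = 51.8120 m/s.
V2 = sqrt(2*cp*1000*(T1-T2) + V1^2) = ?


dT = 123.7940 K
2*cp*1000*dT = 256501.1680
V1^2 = 2684.4833
V2 = sqrt(259185.6513) = 509.1028 m/s

509.1028 m/s


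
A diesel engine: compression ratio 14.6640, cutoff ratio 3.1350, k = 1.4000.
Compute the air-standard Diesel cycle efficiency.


r^(k-1) = 2.9275
rc^k = 4.9515
eta = 0.5484 = 54.8425%

54.8425%


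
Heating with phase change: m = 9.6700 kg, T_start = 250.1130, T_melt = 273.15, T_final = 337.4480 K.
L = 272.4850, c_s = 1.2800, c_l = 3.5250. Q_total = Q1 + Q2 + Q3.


Q1 (sensible, solid) = 9.6700 * 1.2800 * 23.0370 = 285.1428 kJ
Q2 (latent) = 9.6700 * 272.4850 = 2634.9300 kJ
Q3 (sensible, liquid) = 9.6700 * 3.5250 * 64.2980 = 2191.7099 kJ
Q_total = 5111.7826 kJ

5111.7826 kJ


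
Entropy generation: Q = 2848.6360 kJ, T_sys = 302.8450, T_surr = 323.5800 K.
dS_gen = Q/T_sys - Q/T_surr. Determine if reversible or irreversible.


dS_sys = 2848.6360/302.8450 = 9.4063 kJ/K
dS_surr = -2848.6360/323.5800 = -8.8035 kJ/K
dS_gen = 9.4063 - 8.8035 = 0.6028 kJ/K (irreversible)

dS_gen = 0.6028 kJ/K, irreversible


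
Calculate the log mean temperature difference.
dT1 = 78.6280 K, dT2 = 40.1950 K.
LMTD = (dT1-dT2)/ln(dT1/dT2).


dT1/dT2 = 1.9562
ln(dT1/dT2) = 0.6710
LMTD = 38.4330 / 0.6710 = 57.2785 K

57.2785 K


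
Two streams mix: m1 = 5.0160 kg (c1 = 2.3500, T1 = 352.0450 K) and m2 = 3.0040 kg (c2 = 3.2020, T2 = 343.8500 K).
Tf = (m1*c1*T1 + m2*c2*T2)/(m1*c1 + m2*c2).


num = 7457.1928
den = 21.4064
Tf = 348.3626 K

348.3626 K


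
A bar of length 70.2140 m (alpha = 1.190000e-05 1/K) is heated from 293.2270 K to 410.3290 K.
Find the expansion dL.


dT = 117.1020 K
dL = 1.190000e-05 * 70.2140 * 117.1020 = 0.097844 m
L_final = 70.311844 m

dL = 0.097844 m


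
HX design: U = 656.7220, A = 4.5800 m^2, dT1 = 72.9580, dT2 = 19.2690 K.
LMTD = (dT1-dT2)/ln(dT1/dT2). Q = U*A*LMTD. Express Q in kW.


LMTD = 40.3256 K
Q = 656.7220 * 4.5800 * 40.3256 = 121290.9114 W = 121.2909 kW

121.2909 kW


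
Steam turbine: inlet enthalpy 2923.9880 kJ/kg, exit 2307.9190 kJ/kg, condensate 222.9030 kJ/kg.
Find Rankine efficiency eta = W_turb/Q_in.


W = 616.0690 kJ/kg
Q_in = 2701.0850 kJ/kg
eta = 0.2281 = 22.8082%

eta = 22.8082%


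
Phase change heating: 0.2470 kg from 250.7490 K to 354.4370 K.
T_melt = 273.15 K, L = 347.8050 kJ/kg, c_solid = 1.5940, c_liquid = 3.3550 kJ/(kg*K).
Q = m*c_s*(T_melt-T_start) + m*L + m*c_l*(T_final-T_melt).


Q1 (sensible, solid) = 0.2470 * 1.5940 * 22.4010 = 8.8197 kJ
Q2 (latent) = 0.2470 * 347.8050 = 85.9078 kJ
Q3 (sensible, liquid) = 0.2470 * 3.3550 * 81.2870 = 67.3613 kJ
Q_total = 162.0888 kJ

162.0888 kJ


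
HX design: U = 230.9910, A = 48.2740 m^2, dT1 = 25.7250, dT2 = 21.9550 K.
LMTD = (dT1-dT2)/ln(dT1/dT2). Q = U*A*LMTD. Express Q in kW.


LMTD = 23.7902 K
Q = 230.9910 * 48.2740 * 23.7902 = 265281.5726 W = 265.2816 kW

265.2816 kW


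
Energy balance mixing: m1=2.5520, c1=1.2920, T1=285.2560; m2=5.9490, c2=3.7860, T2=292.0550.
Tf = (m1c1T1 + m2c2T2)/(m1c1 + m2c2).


num = 7518.4712
den = 25.8201
Tf = 291.1868 K

291.1868 K


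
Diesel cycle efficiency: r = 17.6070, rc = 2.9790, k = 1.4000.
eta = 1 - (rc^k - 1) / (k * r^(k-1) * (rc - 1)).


r^(k-1) = 3.1497
rc^k = 4.6100
eta = 0.5863 = 58.6328%

58.6328%


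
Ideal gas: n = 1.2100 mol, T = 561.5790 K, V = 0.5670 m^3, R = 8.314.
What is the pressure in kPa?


P = nRT/V = 1.2100 * 8.314 * 561.5790 / 0.5670
= 5649.4510 / 0.5670 = 9963.7585 Pa = 9.9638 kPa

9.9638 kPa


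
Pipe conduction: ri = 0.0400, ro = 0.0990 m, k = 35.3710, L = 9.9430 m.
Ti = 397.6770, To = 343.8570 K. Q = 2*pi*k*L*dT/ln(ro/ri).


dT = 53.8200 K
ln(ro/ri) = 0.9062
Q = 2*pi*35.3710*9.9430*53.8200 / 0.9062 = 131233.5637 W

131233.5637 W


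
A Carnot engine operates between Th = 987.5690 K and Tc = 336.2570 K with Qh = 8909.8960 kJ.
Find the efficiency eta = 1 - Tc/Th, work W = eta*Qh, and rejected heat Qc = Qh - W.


eta = 1 - 336.2570/987.5690 = 0.6595
W = 0.6595 * 8909.8960 = 5876.1688 kJ
Qc = 8909.8960 - 5876.1688 = 3033.7272 kJ

eta = 65.9510%, W = 5876.1688 kJ, Qc = 3033.7272 kJ


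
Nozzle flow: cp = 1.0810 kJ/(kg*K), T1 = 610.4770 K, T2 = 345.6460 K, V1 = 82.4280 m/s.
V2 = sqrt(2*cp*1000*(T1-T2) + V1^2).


dT = 264.8310 K
2*cp*1000*dT = 572564.6220
V1^2 = 6794.3752
V2 = sqrt(579358.9972) = 761.1564 m/s

761.1564 m/s


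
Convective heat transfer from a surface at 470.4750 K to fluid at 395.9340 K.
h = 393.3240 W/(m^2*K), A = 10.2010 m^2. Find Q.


dT = 74.5410 K
Q = 393.3240 * 10.2010 * 74.5410 = 299080.7145 W

299080.7145 W


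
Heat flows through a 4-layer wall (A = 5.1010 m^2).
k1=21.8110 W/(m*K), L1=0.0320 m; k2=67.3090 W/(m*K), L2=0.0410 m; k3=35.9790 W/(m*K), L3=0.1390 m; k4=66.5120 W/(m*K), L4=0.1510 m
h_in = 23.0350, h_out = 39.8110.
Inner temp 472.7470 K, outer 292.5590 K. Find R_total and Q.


R_conv_in = 1/(23.0350*5.1010) = 0.0085
R_1 = 0.0320/(21.8110*5.1010) = 0.0003
R_2 = 0.0410/(67.3090*5.1010) = 0.0001
R_3 = 0.1390/(35.9790*5.1010) = 0.0008
R_4 = 0.1510/(66.5120*5.1010) = 0.0004
R_conv_out = 1/(39.8110*5.1010) = 0.0049
R_total = 0.0150 K/W
Q = 180.1880 / 0.0150 = 11977.1885 W

R_total = 0.0150 K/W, Q = 11977.1885 W


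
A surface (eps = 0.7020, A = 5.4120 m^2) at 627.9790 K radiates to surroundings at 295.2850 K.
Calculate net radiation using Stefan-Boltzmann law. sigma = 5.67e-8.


T^4 = 1.5552e+11
Tsurr^4 = 7.6027e+09
Q = 0.7020 * 5.67e-8 * 5.4120 * 1.4792e+11 = 31863.3173 W

31863.3173 W


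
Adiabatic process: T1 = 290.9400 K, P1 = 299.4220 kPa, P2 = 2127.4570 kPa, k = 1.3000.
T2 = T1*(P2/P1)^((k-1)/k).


(k-1)/k = 0.2308
(P2/P1)^exp = 1.5722
T2 = 290.9400 * 1.5722 = 457.4264 K

457.4264 K


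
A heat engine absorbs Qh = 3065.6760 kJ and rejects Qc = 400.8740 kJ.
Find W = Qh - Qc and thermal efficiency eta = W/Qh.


W = 3065.6760 - 400.8740 = 2664.8020 kJ
eta = 2664.8020 / 3065.6760 = 0.8692 = 86.9238%

W = 2664.8020 kJ, eta = 86.9238%


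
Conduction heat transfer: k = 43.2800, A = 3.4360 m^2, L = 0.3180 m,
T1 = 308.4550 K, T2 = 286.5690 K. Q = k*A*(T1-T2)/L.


dT = 21.8860 K
Q = 43.2800 * 3.4360 * 21.8860 / 0.3180 = 10234.8076 W

10234.8076 W


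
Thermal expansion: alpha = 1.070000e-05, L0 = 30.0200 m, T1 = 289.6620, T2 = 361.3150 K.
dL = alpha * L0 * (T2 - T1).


dT = 71.6530 K
dL = 1.070000e-05 * 30.0200 * 71.6530 = 0.023016 m
L_final = 30.043016 m

dL = 0.023016 m


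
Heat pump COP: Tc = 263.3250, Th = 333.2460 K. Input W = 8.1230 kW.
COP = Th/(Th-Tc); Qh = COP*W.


COP = 333.2460 / 69.9210 = 4.7660
Qh = 4.7660 * 8.1230 = 38.7145 kW

COP = 4.7660, Qh = 38.7145 kW


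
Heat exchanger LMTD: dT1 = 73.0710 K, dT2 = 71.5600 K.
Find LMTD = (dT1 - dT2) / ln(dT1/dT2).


dT1/dT2 = 1.0211
ln(dT1/dT2) = 0.0209
LMTD = 1.5110 / 0.0209 = 72.3129 K

72.3129 K


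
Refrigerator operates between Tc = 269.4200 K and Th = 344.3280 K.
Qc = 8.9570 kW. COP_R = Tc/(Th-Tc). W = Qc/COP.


COP = 269.4200 / 74.9080 = 3.5967
W = 8.9570 / 3.5967 = 2.4904 kW

COP = 3.5967, W = 2.4904 kW


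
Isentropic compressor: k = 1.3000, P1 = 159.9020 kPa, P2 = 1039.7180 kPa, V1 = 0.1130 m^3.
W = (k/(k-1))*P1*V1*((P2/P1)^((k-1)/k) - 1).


(k-1)/k = 0.2308
(P2/P1)^exp = 1.5404
W = 4.3333 * 159.9020 * 0.1130 * (1.5404 - 1) = 42.3115 kJ

42.3115 kJ


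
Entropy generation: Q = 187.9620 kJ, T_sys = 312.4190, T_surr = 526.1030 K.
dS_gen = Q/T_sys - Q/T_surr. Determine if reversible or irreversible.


dS_sys = 187.9620/312.4190 = 0.6016 kJ/K
dS_surr = -187.9620/526.1030 = -0.3573 kJ/K
dS_gen = 0.6016 - 0.3573 = 0.2444 kJ/K (irreversible)

dS_gen = 0.2444 kJ/K, irreversible


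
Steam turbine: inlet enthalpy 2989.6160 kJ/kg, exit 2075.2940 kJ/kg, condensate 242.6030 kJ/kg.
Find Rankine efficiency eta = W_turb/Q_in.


W = 914.3220 kJ/kg
Q_in = 2747.0130 kJ/kg
eta = 0.3328 = 33.2842%

eta = 33.2842%


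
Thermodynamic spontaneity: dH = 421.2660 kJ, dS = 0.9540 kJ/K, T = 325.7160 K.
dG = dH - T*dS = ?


T*dS = 325.7160 * 0.9540 = 310.7331 kJ
dG = 421.2660 - 310.7331 = 110.5329 kJ (non-spontaneous)

dG = 110.5329 kJ, non-spontaneous


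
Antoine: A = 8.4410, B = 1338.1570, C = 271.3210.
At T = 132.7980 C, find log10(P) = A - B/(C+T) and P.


C+T = 404.1190
B/(C+T) = 3.3113
log10(P) = 8.4410 - 3.3113 = 5.1297
P = 10^5.1297 = 134804.8615 mmHg

134804.8615 mmHg


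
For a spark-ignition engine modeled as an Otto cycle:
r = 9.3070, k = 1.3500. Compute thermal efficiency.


r^(k-1) = 2.1831
eta = 1 - 1/2.1831 = 0.5419 = 54.1946%

54.1946%


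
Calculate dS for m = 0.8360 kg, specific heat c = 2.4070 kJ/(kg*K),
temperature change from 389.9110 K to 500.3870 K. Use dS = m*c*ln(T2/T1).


T2/T1 = 1.2833
ln(T2/T1) = 0.2495
dS = 0.8360 * 2.4070 * 0.2495 = 0.5020 kJ/K

0.5020 kJ/K


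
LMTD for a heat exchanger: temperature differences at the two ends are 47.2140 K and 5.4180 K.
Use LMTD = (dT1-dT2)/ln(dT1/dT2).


dT1/dT2 = 8.7143
ln(dT1/dT2) = 2.1650
LMTD = 41.7960 / 2.1650 = 19.3056 K

19.3056 K


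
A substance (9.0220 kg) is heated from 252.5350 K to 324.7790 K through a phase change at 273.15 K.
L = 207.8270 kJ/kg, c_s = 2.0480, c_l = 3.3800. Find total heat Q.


Q1 (sensible, solid) = 9.0220 * 2.0480 * 20.6150 = 380.9045 kJ
Q2 (latent) = 9.0220 * 207.8270 = 1875.0152 kJ
Q3 (sensible, liquid) = 9.0220 * 3.3800 * 51.6290 = 1574.3933 kJ
Q_total = 3830.3130 kJ

3830.3130 kJ


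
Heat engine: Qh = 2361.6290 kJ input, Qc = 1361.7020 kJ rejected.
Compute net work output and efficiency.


W = 2361.6290 - 1361.7020 = 999.9270 kJ
eta = 999.9270 / 2361.6290 = 0.4234 = 42.3406%

W = 999.9270 kJ, eta = 42.3406%


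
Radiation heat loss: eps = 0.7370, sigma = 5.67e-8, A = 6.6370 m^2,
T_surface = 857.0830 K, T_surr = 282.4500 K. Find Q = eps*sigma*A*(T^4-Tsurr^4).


T^4 = 5.3962e+11
Tsurr^4 = 6.3645e+09
Q = 0.7370 * 5.67e-8 * 6.6370 * 5.3326e+11 = 147897.6291 W

147897.6291 W


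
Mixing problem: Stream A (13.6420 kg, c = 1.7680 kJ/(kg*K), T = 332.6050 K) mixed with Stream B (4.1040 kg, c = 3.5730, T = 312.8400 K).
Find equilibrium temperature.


num = 12609.4767
den = 38.7826
Tf = 325.1319 K

325.1319 K


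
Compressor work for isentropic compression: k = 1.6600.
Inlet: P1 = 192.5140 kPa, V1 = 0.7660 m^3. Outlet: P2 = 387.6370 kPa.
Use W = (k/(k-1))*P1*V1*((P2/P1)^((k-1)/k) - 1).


(k-1)/k = 0.3976
(P2/P1)^exp = 1.3208
W = 2.5152 * 192.5140 * 0.7660 * (1.3208 - 1) = 119.0019 kJ

119.0019 kJ


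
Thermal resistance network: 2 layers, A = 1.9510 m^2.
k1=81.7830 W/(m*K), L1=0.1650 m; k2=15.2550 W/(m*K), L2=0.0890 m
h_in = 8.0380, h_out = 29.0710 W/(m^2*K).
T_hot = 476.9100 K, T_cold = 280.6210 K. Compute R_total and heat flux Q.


R_conv_in = 1/(8.0380*1.9510) = 0.0638
R_1 = 0.1650/(81.7830*1.9510) = 0.0010
R_2 = 0.0890/(15.2550*1.9510) = 0.0030
R_conv_out = 1/(29.0710*1.9510) = 0.0176
R_total = 0.0854 K/W
Q = 196.2890 / 0.0854 = 2297.8608 W

R_total = 0.0854 K/W, Q = 2297.8608 W


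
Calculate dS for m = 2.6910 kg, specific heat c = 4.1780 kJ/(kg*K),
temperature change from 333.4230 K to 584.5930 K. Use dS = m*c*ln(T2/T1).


T2/T1 = 1.7533
ln(T2/T1) = 0.5615
dS = 2.6910 * 4.1780 * 0.5615 = 6.3130 kJ/K

6.3130 kJ/K


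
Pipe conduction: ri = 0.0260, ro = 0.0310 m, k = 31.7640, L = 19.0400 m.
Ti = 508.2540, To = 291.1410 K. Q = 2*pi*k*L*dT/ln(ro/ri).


dT = 217.1130 K
ln(ro/ri) = 0.1759
Q = 2*pi*31.7640*19.0400*217.1130 / 0.1759 = 4690563.6498 W

4690563.6498 W


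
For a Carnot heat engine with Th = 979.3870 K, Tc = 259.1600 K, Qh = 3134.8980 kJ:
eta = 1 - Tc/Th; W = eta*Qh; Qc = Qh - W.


eta = 1 - 259.1600/979.3870 = 0.7354
W = 0.7354 * 3134.8980 = 2305.3585 kJ
Qc = 3134.8980 - 2305.3585 = 829.5395 kJ

eta = 73.5386%, W = 2305.3585 kJ, Qc = 829.5395 kJ


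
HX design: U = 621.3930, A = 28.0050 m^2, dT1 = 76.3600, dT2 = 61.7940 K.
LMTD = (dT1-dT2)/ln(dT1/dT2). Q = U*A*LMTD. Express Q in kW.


LMTD = 68.8203 K
Q = 621.3930 * 28.0050 * 68.8203 = 1197618.1575 W = 1197.6182 kW

1197.6182 kW


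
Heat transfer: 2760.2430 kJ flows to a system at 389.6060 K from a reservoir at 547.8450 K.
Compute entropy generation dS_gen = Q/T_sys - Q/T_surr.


dS_sys = 2760.2430/389.6060 = 7.0847 kJ/K
dS_surr = -2760.2430/547.8450 = -5.0384 kJ/K
dS_gen = 7.0847 - 5.0384 = 2.0463 kJ/K (irreversible)

dS_gen = 2.0463 kJ/K, irreversible


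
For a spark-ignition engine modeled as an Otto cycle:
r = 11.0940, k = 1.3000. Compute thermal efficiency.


r^(k-1) = 2.0584
eta = 1 - 1/2.0584 = 0.5142 = 51.4182%

51.4182%


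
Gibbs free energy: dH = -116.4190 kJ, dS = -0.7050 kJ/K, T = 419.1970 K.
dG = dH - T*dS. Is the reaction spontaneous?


T*dS = 419.1970 * -0.7050 = -295.5339 kJ
dG = -116.4190 + 295.5339 = 179.1149 kJ (non-spontaneous)

dG = 179.1149 kJ, non-spontaneous


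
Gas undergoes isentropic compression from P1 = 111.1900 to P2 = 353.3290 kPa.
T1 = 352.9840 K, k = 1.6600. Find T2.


(k-1)/k = 0.3976
(P2/P1)^exp = 1.5836
T2 = 352.9840 * 1.5836 = 558.9726 K

558.9726 K


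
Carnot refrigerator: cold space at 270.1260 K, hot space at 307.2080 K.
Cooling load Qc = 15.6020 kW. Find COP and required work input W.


COP = 270.1260 / 37.0820 = 7.2846
W = 15.6020 / 7.2846 = 2.1418 kW

COP = 7.2846, W = 2.1418 kW


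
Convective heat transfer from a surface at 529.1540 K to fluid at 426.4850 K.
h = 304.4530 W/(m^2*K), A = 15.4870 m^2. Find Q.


dT = 102.6690 K
Q = 304.4530 * 15.4870 * 102.6690 = 484090.8659 W

484090.8659 W


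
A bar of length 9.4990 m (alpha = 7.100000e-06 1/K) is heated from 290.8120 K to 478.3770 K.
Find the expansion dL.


dT = 187.5650 K
dL = 7.100000e-06 * 9.4990 * 187.5650 = 0.012650 m
L_final = 9.511650 m

dL = 0.012650 m


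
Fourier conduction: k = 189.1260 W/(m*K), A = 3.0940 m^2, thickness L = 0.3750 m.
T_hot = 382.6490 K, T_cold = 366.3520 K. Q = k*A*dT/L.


dT = 16.2970 K
Q = 189.1260 * 3.0940 * 16.2970 / 0.3750 = 25430.0928 W

25430.0928 W


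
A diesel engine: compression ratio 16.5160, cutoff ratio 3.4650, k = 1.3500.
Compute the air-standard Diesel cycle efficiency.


r^(k-1) = 2.6685
rc^k = 5.3530
eta = 0.5098 = 50.9799%

50.9799%


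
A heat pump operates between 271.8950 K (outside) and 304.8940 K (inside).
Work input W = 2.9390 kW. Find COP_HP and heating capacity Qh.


COP = 304.8940 / 32.9990 = 9.2395
Qh = 9.2395 * 2.9390 = 27.1549 kW

COP = 9.2395, Qh = 27.1549 kW


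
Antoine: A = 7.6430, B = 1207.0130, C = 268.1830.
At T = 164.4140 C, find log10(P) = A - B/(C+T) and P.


C+T = 432.5970
B/(C+T) = 2.7902
log10(P) = 7.6430 - 2.7902 = 4.8528
P = 10^4.8528 = 71259.7454 mmHg

71259.7454 mmHg


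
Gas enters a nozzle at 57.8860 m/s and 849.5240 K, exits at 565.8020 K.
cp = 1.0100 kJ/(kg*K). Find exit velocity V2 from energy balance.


dT = 283.7220 K
2*cp*1000*dT = 573118.4400
V1^2 = 3350.7890
V2 = sqrt(576469.2290) = 759.2557 m/s

759.2557 m/s


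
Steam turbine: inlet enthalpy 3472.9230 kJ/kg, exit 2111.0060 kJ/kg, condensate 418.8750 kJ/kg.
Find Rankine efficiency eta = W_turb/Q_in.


W = 1361.9170 kJ/kg
Q_in = 3054.0480 kJ/kg
eta = 0.4459 = 44.5938%

eta = 44.5938%


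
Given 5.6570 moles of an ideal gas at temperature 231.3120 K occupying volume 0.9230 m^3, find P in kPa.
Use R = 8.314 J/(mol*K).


P = nRT/V = 5.6570 * 8.314 * 231.3120 / 0.9230
= 10879.1349 / 0.9230 = 11786.7117 Pa = 11.7867 kPa

11.7867 kPa


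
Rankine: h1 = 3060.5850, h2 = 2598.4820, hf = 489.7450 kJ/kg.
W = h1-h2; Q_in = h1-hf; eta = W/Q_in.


W = 462.1030 kJ/kg
Q_in = 2570.8400 kJ/kg
eta = 0.1797 = 17.9748%

eta = 17.9748%


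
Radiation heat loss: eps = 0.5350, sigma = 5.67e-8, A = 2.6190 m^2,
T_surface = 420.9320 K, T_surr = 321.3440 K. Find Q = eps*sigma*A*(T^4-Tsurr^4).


T^4 = 3.1394e+10
Tsurr^4 = 1.0663e+10
Q = 0.5350 * 5.67e-8 * 2.6190 * 2.0731e+10 = 1646.9999 W

1646.9999 W


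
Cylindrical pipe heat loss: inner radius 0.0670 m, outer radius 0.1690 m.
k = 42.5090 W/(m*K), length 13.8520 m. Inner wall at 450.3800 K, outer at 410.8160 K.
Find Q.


dT = 39.5640 K
ln(ro/ri) = 0.9252
Q = 2*pi*42.5090*13.8520*39.5640 / 0.9252 = 158210.3705 W

158210.3705 W


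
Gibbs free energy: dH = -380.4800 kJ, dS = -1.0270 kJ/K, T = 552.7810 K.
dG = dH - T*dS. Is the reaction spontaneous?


T*dS = 552.7810 * -1.0270 = -567.7061 kJ
dG = -380.4800 + 567.7061 = 187.2261 kJ (non-spontaneous)

dG = 187.2261 kJ, non-spontaneous
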